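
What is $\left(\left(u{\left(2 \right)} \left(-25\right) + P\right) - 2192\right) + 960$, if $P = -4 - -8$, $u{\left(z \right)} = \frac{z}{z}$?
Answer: $-1253$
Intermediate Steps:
$u{\left(z \right)} = 1$
$P = 4$ ($P = -4 + 8 = 4$)
$\left(\left(u{\left(2 \right)} \left(-25\right) + P\right) - 2192\right) + 960 = \left(\left(1 \left(-25\right) + 4\right) - 2192\right) + 960 = \left(\left(-25 + 4\right) - 2192\right) + 960 = \left(-21 - 2192\right) + 960 = -2213 + 960 = -1253$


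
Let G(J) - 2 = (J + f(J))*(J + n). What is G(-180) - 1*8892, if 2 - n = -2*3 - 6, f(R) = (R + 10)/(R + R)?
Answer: 376409/18 ≈ 20912.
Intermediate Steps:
f(R) = (10 + R)/(2*R) (f(R) = (10 + R)/((2*R)) = (10 + R)*(1/(2*R)) = (10 + R)/(2*R))
n = 14 (n = 2 - (-2*3 - 6) = 2 - (-6 - 6) = 2 - 1*(-12) = 2 + 12 = 14)
G(J) = 2 + (14 + J)*(J + (10 + J)/(2*J)) (G(J) = 2 + (J + (10 + J)/(2*J))*(J + 14) = 2 + (J + (10 + J)/(2*J))*(14 + J) = 2 + (14 + J)*(J + (10 + J)/(2*J)))
G(-180) - 1*8892 = (14 + (-180)² + 70/(-180) + (29/2)*(-180)) - 1*8892 = (14 + 32400 + 70*(-1/180) - 2610) - 8892 = (14 + 32400 - 7/18 - 2610) - 8892 = 536465/18 - 8892 = 376409/18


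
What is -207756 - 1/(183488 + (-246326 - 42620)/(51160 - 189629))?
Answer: -5278599798210877/25407688818 ≈ -2.0776e+5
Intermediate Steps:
-207756 - 1/(183488 + (-246326 - 42620)/(51160 - 189629)) = -207756 - 1/(183488 - 288946/(-138469)) = -207756 - 1/(183488 - 288946*(-1/138469)) = -207756 - 1/(183488 + 288946/138469) = -207756 - 1/25407688818/138469 = -207756 - 1*138469/25407688818 = -207756 - 138469/25407688818 = -5278599798210877/25407688818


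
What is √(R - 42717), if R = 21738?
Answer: 9*I*√259 ≈ 144.84*I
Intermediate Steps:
√(R - 42717) = √(21738 - 42717) = √(-20979) = 9*I*√259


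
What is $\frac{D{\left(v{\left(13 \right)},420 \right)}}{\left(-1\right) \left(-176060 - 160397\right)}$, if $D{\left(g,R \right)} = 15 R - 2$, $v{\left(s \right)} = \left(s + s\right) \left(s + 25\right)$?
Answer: $\frac{6298}{336457} \approx 0.018719$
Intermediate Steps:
$v{\left(s \right)} = 2 s \left(25 + s\right)$
$D{\left(g,R \right)} = -2 + 15 R$
$\frac{D{\left(v{\left(13 \right)},420 \right)}}{\left(-1\right) \left(-176060 - 160397\right)} = \frac{-2 + 15 \cdot 420}{\left(-1\right) \left(-176060 - 160397\right)} = \frac{-2 + 6300}{\left(-1\right) \left(-176060 - 160397\right)} = \frac{6298}{\left(-1\right) \left(-336457\right)} = \frac{6298}{336457}$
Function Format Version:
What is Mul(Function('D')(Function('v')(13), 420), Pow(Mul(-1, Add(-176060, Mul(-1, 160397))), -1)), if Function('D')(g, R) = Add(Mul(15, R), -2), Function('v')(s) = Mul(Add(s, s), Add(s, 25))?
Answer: Rational(6298, 336457) ≈ 0.018719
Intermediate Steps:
Function('v')(s) = Mul(2, s, Add(25, s)) (Function('v')(s) = Mul(Mul(2, s), Add(25, s)) = Mul(2, s, Add(25, s)))
Function('D')(g, R) = Add(-2, Mul(15, R))
Mul(Function('D')(Function('v')(13), 420), Pow(Mul(-1, Add(-176060, Mul(-1, 160397))), -1)) = Mul(Add(-2, Mul(15, 420)), Pow(Mul(-1, Add(-176060, Mul(-1, 160397))), -1)) = Mul(Add(-2, 6300), Pow(Mul(-1, Add(-176060, -160397)), -1)) = Mul(6298, Pow(Mul(-1, -336457), -1)) = Mul(6298, Pow(336457, -1)) = Mul(6298, Rational(1, 336457)) = Rational(6298, 336457)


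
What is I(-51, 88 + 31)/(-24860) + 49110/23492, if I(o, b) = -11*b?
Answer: 28446037/13272980 ≈ 2.1432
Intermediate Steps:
I(-51, 88 + 31)/(-24860) + 49110/23492 = -11*(88 + 31)/(-24860) + 49110/23492 = -11*119*(-1/24860) + 49110*(1/23492) = -1309*(-1/24860) + 24555/11746 = 119/2260 + 24555/11746 = 28446037/13272980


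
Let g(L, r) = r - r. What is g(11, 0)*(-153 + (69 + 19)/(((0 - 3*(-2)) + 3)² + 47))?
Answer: 0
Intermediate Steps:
g(L, r) = 0
g(11, 0)*(-153 + (69 + 19)/(((0 - 3*(-2)) + 3)² + 47)) = 0*(-153 + (69 + 19)/(((0 - 3*(-2)) + 3)² + 47)) = 0*(-153 + 88/(((0 + 6) + 3)² + 47)) = 0*(-153 + 88/((6 + 3)² + 47)) = 0*(-153 + 88/(9² + 47)) = 0*(-153 + 88/(81 + 47)) = 0*(-153 + 88/128) = 0*(-153 + 88*(1/128)) = 0*(-153 + 11/16) = 0*(-2437/16) = 0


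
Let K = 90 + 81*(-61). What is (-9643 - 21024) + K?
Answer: -35518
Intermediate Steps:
K = -4851 (K = 90 - 4941 = -4851)
(-9643 - 21024) + K = (-9643 - 21024) - 4851 = -30667 - 4851 = -35518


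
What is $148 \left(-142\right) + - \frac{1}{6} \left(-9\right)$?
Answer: $- \frac{42029}{2} \approx -21015.0$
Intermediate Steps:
$148 \left(-142\right) + - \frac{1}{6} \left(-9\right) = -21016 + \left(-1\right) \frac{1}{6} \left(-9\right) = -21016 - - \frac{3}{2} = -21016 + \frac{3}{2} = - \frac{42029}{2}$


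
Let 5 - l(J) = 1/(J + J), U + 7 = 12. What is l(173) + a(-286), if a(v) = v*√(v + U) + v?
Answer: -97227/346 - 286*I*√281 ≈ -281.0 - 4794.2*I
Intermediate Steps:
U = 5 (U = -7 + 12 = 5)
l(J) = 5 - 1/(2*J) (l(J) = 5 - 1/(J + J) = 5 - 1/(2*J))
a(v) = v + v*√(5 + v) (a(v) = v*√(v + 5) + v = v*√(5 + v) + v = v + v*√(5 + v))
l(173) + a(-286) = (5 - ½/173) - 286*(1 + √(5 - 286)) = (5 - ½*1/173) - 286*(1 + √(-281)) = (5 - 1/346) - 286*(1 + I*√281) = 1729/346 + (-286 - 286*I*√281) = -97227/346 - 286*I*√281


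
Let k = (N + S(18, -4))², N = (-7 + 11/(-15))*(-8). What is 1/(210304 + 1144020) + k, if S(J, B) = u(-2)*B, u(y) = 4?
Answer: 641061139681/304722900 ≈ 2103.8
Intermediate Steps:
S(J, B) = 4*B
N = 928/15 (N = (-7 + 11*(-1/15))*(-8) = (-7 - 11/15)*(-8) = -116/15*(-8) = 928/15 ≈ 61.867)
k = 473344/225 (k = (928/15 + 4*(-4))² = (928/15 - 16)² = (688/15)² = 473344/225 ≈ 2103.8)
1/(210304 + 1144020) + k = 1/(210304 + 1144020) + 473344/225 = 1/1354324 + 473344/225 = 641061139681/304722900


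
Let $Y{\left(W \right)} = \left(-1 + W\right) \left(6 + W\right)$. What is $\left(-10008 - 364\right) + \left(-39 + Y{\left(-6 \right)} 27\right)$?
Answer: $-10411$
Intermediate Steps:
$\left(-10008 - 364\right) + \left(-39 + Y{\left(-6 \right)} 27\right) = \left(-10008 - 364\right) - \left(39 - \left(-6 + \left(-6\right)^{2} + 5 \left(-6\right)\right) 27\right) = \left(-10008 - 364\right) - \left(39 - \left(-6 + 36 - 30\right) 27\right) = -10372 + \left(-39 + 0 \cdot 27\right) = -10372 + \left(-39 + 0\right) = -10372 - 39 = -10411$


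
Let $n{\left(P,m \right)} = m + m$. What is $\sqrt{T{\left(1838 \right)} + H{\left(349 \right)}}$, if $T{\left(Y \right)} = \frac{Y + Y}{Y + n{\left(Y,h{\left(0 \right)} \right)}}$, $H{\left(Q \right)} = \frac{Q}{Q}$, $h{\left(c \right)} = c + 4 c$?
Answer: $\sqrt{3} \approx 1.732$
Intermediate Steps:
$h{\left(c \right)} = 5 c$
$n{\left(P,m \right)} = 2 m$
$H{\left(Q \right)} = 1$
$T{\left(Y \right)} = 2$ ($T{\left(Y \right)} = \frac{Y + Y}{Y + 2 \cdot 5 \cdot 0} = \frac{2 Y}{Y + 2 \cdot 0} = \frac{2 Y}{Y + 0} = \frac{2 Y}{Y} = 2$)
$\sqrt{T{\left(1838 \right)} + H{\left(349 \right)}} = \sqrt{2 + 1} = \sqrt{3}$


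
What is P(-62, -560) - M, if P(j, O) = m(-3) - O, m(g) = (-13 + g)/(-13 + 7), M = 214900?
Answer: -643012/3 ≈ -2.1434e+5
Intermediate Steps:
m(g) = 13/6 - g/6 (m(g) = (-13 + g)/(-6) = (-13 + g)*(-⅙) = 13/6 - g/6)
P(j, O) = 8/3 - O (P(j, O) = (13/6 - ⅙*(-3)) - O = (13/6 + ½) - O = 8/3 - O)
P(-62, -560) - M = (8/3 - 1*(-560)) - 1*214900 = (8/3 + 560) - 214900 = 1688/3 - 214900 = -643012/3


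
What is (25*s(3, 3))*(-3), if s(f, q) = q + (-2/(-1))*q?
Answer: -675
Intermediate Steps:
s(f, q) = 3*q (s(f, q) = q + (-2*(-1))*q = q + 2*q = 3*q)
(25*s(3, 3))*(-3) = (25*(3*3))*(-3) = (25*9)*(-3) = 225*(-3) = -675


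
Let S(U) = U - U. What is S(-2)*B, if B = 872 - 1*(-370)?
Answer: 0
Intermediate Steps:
S(U) = 0
B = 1242 (B = 872 + 370 = 1242)
S(-2)*B = 0*1242 = 0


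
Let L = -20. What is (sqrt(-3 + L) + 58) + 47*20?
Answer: 998 + I*sqrt(23) ≈ 998.0 + 4.7958*I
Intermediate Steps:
(sqrt(-3 + L) + 58) + 47*20 = (sqrt(-3 - 20) + 58) + 47*20 = (sqrt(-23) + 58) + 940 = (I*sqrt(23) + 58) + 940 = (58 + I*sqrt(23)) + 940 = 998 + I*sqrt(23)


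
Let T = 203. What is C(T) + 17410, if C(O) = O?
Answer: 17613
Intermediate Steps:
C(T) + 17410 = 203 + 17410 = 17613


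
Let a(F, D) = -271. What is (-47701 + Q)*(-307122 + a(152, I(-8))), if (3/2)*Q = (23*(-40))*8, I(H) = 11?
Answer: 48513685439/3 ≈ 1.6171e+10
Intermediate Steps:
Q = -14720/3 (Q = 2*((23*(-40))*8)/3 = 2*(-920*8)/3 = (⅔)*(-7360) = -14720/3 ≈ -4906.7)
(-47701 + Q)*(-307122 + a(152, I(-8))) = (-47701 - 14720/3)*(-307122 - 271) = -157823/3*(-307393) = 48513685439/3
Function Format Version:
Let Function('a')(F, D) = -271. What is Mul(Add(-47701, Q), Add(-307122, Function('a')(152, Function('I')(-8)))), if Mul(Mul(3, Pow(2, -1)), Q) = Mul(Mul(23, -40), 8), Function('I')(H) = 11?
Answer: Rational(48513685439, 3) ≈ 1.6171e+10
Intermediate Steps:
Q = Rational(-14720, 3) (Q = Mul(Rational(2, 3), Mul(Mul(23, -40), 8)) = Mul(Rational(2, 3), Mul(-920, 8)) = Mul(Rational(2, 3), -7360) = Rational(-14720, 3) ≈ -4906.7)
Mul(Add(-47701, Q), Add(-307122, Function('a')(152, Function('I')(-8)))) = Mul(Add(-47701, Rational(-14720, 3)), Add(-307122, -271)) = Mul(Rational(-157823, 3), -307393) = Rational(48513685439, 3)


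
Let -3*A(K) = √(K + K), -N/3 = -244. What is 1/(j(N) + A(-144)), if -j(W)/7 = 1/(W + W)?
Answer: -10248/68585521 + 8573184*I*√2/68585521 ≈ -0.00014942 + 0.17678*I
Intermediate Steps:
N = 732 (N = -3*(-244) = 732)
A(K) = -√2*√K/3 (A(K) = -√(K + K)/3 = -√2*√K/3)
j(W) = -7/(2*W) (j(W) = -7/(W + W) = -7*1/(2*W) = -7/(2*W))
1/(j(N) + A(-144)) = 1/(-7/2/732 - √2*√(-144)/3) = 1/(-7/2*1/732 - √2*12*I/3) = 1/(-7/1464 - 4*I*√2)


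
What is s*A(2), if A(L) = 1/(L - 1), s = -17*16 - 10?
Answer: -282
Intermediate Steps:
s = -282 (s = -272 - 10 = -282)
A(L) = 1/(-1 + L)
s*A(2) = -282/(-1 + 2) = -282/1 = -282*1 = -282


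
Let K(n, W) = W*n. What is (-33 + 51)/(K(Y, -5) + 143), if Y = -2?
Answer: 2/17 ≈ 0.11765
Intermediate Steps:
(-33 + 51)/(K(Y, -5) + 143) = (-33 + 51)/(-5*(-2) + 143) = 18/(10 + 143) = 18/153 = 18*(1/153) = 2/17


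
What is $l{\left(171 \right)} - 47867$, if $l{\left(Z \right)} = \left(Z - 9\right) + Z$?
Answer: $-47534$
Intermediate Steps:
$l{\left(Z \right)} = -9 + 2 Z$ ($l{\left(Z \right)} = \left(-9 + Z\right) + Z = -9 + 2 Z$)
$l{\left(171 \right)} - 47867 = \left(-9 + 2 \cdot 171\right) - 47867 = \left(-9 + 342\right) - 47867 = 333 - 47867 = -47534$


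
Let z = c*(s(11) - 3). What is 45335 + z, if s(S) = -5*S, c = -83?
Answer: 50149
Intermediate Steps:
z = 4814 (z = -83*(-5*11 - 3) = -83*(-55 - 3) = -83*(-58) = 4814)
45335 + z = 45335 + 4814 = 50149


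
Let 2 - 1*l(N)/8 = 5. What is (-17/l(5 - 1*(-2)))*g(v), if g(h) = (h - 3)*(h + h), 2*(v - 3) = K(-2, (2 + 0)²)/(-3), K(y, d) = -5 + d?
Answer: 323/432 ≈ 0.74769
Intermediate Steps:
l(N) = -24 (l(N) = 16 - 8*5 = 16 - 40 = -24)
v = 19/6 (v = 3 + ((-5 + (2 + 0)²)/(-3))/2 = 3 + ((-5 + 2²)*(-⅓))/2 = 3 + ((-5 + 4)*(-⅓))/2 = 3 + (-1*(-⅓))/2 = 3 + (½)*(⅓) = 3 + ⅙ = 19/6 ≈ 3.1667)
g(h) = 2*h*(-3 + h) (g(h) = (-3 + h)*(2*h) = 2*h*(-3 + h))
(-17/l(5 - 1*(-2)))*g(v) = (-17/(-24))*(2*(19/6)*(-3 + 19/6)) = (-17*(-1/24))*(2*(19/6)*(⅙)) = (17/24)*(19/18) = 323/432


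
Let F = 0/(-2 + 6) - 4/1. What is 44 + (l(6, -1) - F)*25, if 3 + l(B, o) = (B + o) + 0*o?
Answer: 194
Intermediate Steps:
l(B, o) = -3 + B + o (l(B, o) = -3 + ((B + o) + 0*o) = -3 + ((B + o) + 0) = -3 + (B + o) = -3 + B + o)
F = -4 (F = 0/4 - 4*1 = 0*(1/4) - 4 = 0 - 4 = -4)
44 + (l(6, -1) - F)*25 = 44 + ((-3 + 6 - 1) - 1*(-4))*25 = 44 + (2 + 4)*25 = 44 + 6*25 = 44 + 150 = 194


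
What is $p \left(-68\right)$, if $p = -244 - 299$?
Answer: $36924$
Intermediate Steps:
$p = -543$
$p \left(-68\right) = \left(-543\right) \left(-68\right) = 36924$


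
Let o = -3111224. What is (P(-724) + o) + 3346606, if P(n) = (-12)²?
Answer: 235526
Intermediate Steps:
P(n) = 144
(P(-724) + o) + 3346606 = (144 - 3111224) + 3346606 = -3111080 + 3346606 = 235526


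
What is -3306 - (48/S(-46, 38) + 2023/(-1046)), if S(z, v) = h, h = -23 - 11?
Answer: -58727797/17782 ≈ -3302.7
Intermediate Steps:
h = -34
S(z, v) = -34
-3306 - (48/S(-46, 38) + 2023/(-1046)) = -3306 - (48/(-34) + 2023/(-1046)) = -3306 - (48*(-1/34) + 2023*(-1/1046)) = -3306 - (-24/17 - 2023/1046) = -3306 - 1*(-59495/17782) = -3306 + 59495/17782 = -58727797/17782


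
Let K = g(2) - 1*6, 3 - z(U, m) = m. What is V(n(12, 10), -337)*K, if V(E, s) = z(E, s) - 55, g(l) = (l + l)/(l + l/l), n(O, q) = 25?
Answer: -1330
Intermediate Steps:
z(U, m) = 3 - m
g(l) = 2*l/(1 + l) (g(l) = (2*l)/(l + 1) = (2*l)/(1 + l) = 2*l/(1 + l))
V(E, s) = -52 - s (V(E, s) = (3 - s) - 55 = -52 - s)
K = -14/3 (K = 2*2/(1 + 2) - 1*6 = 2*2/3 - 6 = 2*2*(⅓) - 6 = 4/3 - 6 = -14/3 ≈ -4.6667)
V(n(12, 10), -337)*K = (-52 - 1*(-337))*(-14/3) = (-52 + 337)*(-14/3) = 285*(-14/3) = -1330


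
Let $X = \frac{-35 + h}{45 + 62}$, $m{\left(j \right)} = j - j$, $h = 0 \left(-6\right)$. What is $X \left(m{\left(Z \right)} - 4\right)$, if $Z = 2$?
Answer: $\frac{140}{107} \approx 1.3084$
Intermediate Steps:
$h = 0$
$m{\left(j \right)} = 0$
$X = - \frac{35}{107}$ ($X = \frac{-35 + 0}{45 + 62} = - \frac{35}{107} \approx -0.3271$)
$X \left(m{\left(Z \right)} - 4\right) = - \frac{35 \left(0 - 4\right)}{107} = \left(- \frac{35}{107}\right) \left(-4\right) = \frac{140}{107}$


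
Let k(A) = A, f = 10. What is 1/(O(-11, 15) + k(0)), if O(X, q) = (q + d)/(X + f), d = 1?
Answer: -1/16 ≈ -0.062500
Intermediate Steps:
O(X, q) = (1 + q)/(10 + X) (O(X, q) = (q + 1)/(X + 10) = (1 + q)/(10 + X))
1/(O(-11, 15) + k(0)) = 1/((1 + 15)/(10 - 11) + 0) = 1/(16/(-1) + 0) = 1/(-1*16 + 0) = 1/(-16 + 0) = 1/(-16) = -1/16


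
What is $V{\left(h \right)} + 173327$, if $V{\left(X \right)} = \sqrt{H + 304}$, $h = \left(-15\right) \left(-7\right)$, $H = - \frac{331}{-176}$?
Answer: $173327 + \frac{\sqrt{592185}}{44} \approx 1.7334 \cdot 10^{5}$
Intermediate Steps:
$H = \frac{331}{176}$ ($H = \left(-331\right) \left(- \frac{1}{176}\right) = \frac{331}{176} \approx 1.8807$)
$h = 105$
$V{\left(X \right)} = \frac{\sqrt{592185}}{44}$ ($V{\left(X \right)} = \sqrt{\frac{331}{176} + 304} = \sqrt{\frac{53835}{176}} = \frac{\sqrt{592185}}{44}$)
$V{\left(h \right)} + 173327 = \frac{\sqrt{592185}}{44} + 173327 = 173327 + \frac{\sqrt{592185}}{44}$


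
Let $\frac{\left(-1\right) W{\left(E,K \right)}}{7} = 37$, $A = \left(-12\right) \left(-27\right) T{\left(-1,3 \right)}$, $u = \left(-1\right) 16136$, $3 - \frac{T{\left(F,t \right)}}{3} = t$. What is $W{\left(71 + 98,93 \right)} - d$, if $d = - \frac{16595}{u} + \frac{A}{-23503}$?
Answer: $- \frac{4195819}{16136} \approx -260.03$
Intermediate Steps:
$T{\left(F,t \right)} = 9 - 3 t$
$u = -16136$
$A = 0$ ($A = \left(-12\right) \left(-27\right) \left(9 - 9\right) = 324 \left(9 - 9\right) = 324 \cdot 0 = 0$)
$W{\left(E,K \right)} = -259$ ($W{\left(E,K \right)} = \left(-7\right) 37 = -259$)
$d = \frac{16595}{16136}$ ($d = - \frac{16595}{-16136} + \frac{0}{-23503} = \left(-16595\right) \left(- \frac{1}{16136}\right) + 0 \left(- \frac{1}{23503}\right) = \frac{16595}{16136} + 0 = \frac{16595}{16136} \approx 1.0284$)
$W{\left(71 + 98,93 \right)} - d = -259 - \frac{16595}{16136} = - \frac{4195819}{16136}$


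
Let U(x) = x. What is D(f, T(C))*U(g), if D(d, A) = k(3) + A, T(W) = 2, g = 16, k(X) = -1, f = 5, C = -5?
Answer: 16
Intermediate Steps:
D(d, A) = -1 + A
D(f, T(C))*U(g) = (-1 + 2)*16 = 1*16 = 16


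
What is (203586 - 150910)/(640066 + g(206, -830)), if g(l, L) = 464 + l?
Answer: 13169/160184 ≈ 0.082212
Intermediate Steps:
(203586 - 150910)/(640066 + g(206, -830)) = (203586 - 150910)/(640066 + (464 + 206)) = 52676/(640066 + 670) = 52676/640736 = 52676*(1/640736) = 13169/160184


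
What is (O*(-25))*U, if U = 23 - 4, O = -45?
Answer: 21375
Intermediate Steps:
U = 19
(O*(-25))*U = -45*(-25)*19 = 1125*19 = 21375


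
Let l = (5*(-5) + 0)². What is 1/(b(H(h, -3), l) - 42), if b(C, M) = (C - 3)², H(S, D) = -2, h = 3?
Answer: -1/17 ≈ -0.058824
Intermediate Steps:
l = 625 (l = (-25 + 0)² = (-25)² = 625)
b(C, M) = (-3 + C)²
1/(b(H(h, -3), l) - 42) = 1/((-3 - 2)² - 42) = 1/((-5)² - 42) = 1/(25 - 42) = 1/(-17) = -1/17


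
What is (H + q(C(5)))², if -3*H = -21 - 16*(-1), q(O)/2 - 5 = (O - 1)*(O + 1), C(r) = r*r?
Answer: 14280841/9 ≈ 1.5868e+6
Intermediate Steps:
C(r) = r²
q(O) = 10 + 2*(1 + O)*(-1 + O) (q(O) = 10 + 2*((O - 1)*(O + 1)) = 10 + 2*((-1 + O)*(1 + O)) = 10 + 2*((1 + O)*(-1 + O)) = 10 + 2*(1 + O)*(-1 + O))
H = 5/3 (H = -(-21 - 16*(-1))/3 = -(-21 + 16)/3 = -⅓*(-5) = 5/3 ≈ 1.6667)
(H + q(C(5)))² = (5/3 + (8 + 2*(5²)²))² = (5/3 + (8 + 2*25²))² = (5/3 + (8 + 2*625))² = (5/3 + (8 + 1250))² = (5/3 + 1258)² = (3779/3)² = 14280841/9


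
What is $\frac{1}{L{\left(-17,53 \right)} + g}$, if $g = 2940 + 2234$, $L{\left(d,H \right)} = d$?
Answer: $\frac{1}{5157} \approx 0.00019391$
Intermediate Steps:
$g = 5174$
$\frac{1}{L{\left(-17,53 \right)} + g} = \frac{1}{-17 + 5174} = \frac{1}{5157}$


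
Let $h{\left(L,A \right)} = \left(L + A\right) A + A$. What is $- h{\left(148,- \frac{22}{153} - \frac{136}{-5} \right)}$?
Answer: $- \frac{2787668734}{585225} \approx -4763.4$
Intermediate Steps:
$h{\left(L,A \right)} = A + A \left(A + L\right)$ ($h{\left(L,A \right)} = \left(A + L\right) A + A = A \left(A + L\right) + A = A + A \left(A + L\right)$)
$- h{\left(148,- \frac{22}{153} - \frac{136}{-5} \right)} = - \left(- \frac{22}{153} - \frac{136}{-5}\right) \left(1 - \left(- \frac{136}{5} + \frac{22}{153}\right) + 148\right) = - \left(\left(-22\right) \frac{1}{153} - - \frac{136}{5}\right) \left(1 - - \frac{20698}{765} + 148\right) = - \left(- \frac{22}{153} + \frac{136}{5}\right) \left(1 + \left(- \frac{22}{153} + \frac{136}{5}\right) + 148\right) = - \frac{20698 \left(1 + \frac{20698}{765} + 148\right)}{765} = - \frac{20698 \cdot 134683}{765 \cdot 765} = \left(-1\right) \frac{2787668734}{585225} = - \frac{2787668734}{585225}$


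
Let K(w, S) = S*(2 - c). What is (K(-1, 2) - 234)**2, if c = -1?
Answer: 51984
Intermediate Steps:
K(w, S) = 3*S (K(w, S) = S*(2 - 1*(-1)) = S*(2 + 1) = S*3 = 3*S)
(K(-1, 2) - 234)**2 = (3*2 - 234)**2 = (6 - 234)**2 = (-228)**2 = 51984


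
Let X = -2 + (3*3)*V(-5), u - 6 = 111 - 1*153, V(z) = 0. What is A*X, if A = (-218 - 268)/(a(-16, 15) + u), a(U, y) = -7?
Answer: -972/43 ≈ -22.605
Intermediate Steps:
u = -36 (u = 6 + (111 - 1*153) = 6 + (111 - 153) = 6 - 42 = -36)
A = 486/43 (A = (-218 - 268)/(-7 - 36) = -486/(-43) = -486*(-1/43) = 486/43 ≈ 11.302)
X = -2 (X = -2 + (3*3)*0 = -2 + 9*0 = -2 + 0 = -2)
A*X = (486/43)*(-2) = -972/43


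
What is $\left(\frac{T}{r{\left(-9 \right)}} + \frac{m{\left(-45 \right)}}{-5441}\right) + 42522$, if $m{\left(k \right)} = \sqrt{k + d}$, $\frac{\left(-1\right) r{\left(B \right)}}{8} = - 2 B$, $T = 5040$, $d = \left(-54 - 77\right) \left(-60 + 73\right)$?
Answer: $42487 - \frac{2 i \sqrt{437}}{5441} \approx 42487.0 - 0.0076841 i$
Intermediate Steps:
$d = -1703$ ($d = \left(-131\right) 13 = -1703$)
$r{\left(B \right)} = 16 B$ ($r{\left(B \right)} = - 8 \left(- 2 B\right) = 16 B$)
$m{\left(k \right)} = \sqrt{-1703 + k}$ ($m{\left(k \right)} = \sqrt{k - 1703} = \sqrt{-1703 + k}$)
$\left(\frac{T}{r{\left(-9 \right)}} + \frac{m{\left(-45 \right)}}{-5441}\right) + 42522 = \left(\frac{5040}{16 \left(-9\right)} + \frac{\sqrt{-1703 - 45}}{-5441}\right) + 42522 = \left(\frac{5040}{-144} + \sqrt{-1748} \left(- \frac{1}{5441}\right)\right) + 42522 = \left(5040 \left(- \frac{1}{144}\right) + 2 i \sqrt{437} \left(- \frac{1}{5441}\right)\right) + 42522 = \left(-35 - \frac{2 i \sqrt{437}}{5441}\right) + 42522 = 42487 - \frac{2 i \sqrt{437}}{5441}$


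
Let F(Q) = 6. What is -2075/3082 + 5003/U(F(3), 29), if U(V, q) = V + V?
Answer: 7697173/18492 ≈ 416.24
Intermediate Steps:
U(V, q) = 2*V
-2075/3082 + 5003/U(F(3), 29) = -2075/3082 + 5003/((2*6)) = -2075*1/3082 + 5003/12 = -2075/3082 + 5003*(1/12) = -2075/3082 + 5003/12 = 7697173/18492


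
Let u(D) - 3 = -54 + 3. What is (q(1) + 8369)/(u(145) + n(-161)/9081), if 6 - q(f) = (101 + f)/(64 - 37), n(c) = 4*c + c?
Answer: -76019069/436693 ≈ -174.08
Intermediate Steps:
n(c) = 5*c
q(f) = 61/27 - f/27 (q(f) = 6 - (101 + f)/(64 - 37) = 6 - (101 + f)/27 = 6 - (101/27 + f/27) = 6 + (-101/27 - f/27) = 61/27 - f/27)
u(D) = -48 (u(D) = 3 + (-54 + 3) = 3 - 51 = -48)
(q(1) + 8369)/(u(145) + n(-161)/9081) = ((61/27 - 1/27*1) + 8369)/(-48 + (5*(-161))/9081) = ((61/27 - 1/27) + 8369)/(-48 - 805*1/9081) = (20/9 + 8369)/(-48 - 805/9081) = 75341/(9*(-436693/9081)) = (75341/9)*(-9081/436693) = -76019069/436693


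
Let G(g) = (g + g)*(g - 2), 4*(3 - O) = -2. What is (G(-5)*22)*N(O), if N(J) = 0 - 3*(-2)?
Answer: 9240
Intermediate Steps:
O = 7/2 (O = 3 - ¼*(-2) = 3 + ½ = 7/2 ≈ 3.5000)
G(g) = 2*g*(-2 + g) (G(g) = (2*g)*(-2 + g) = 2*g*(-2 + g))
N(J) = 6 (N(J) = 0 + 6 = 6)
(G(-5)*22)*N(O) = ((2*(-5)*(-2 - 5))*22)*6 = ((2*(-5)*(-7))*22)*6 = (70*22)*6 = 1540*6 = 9240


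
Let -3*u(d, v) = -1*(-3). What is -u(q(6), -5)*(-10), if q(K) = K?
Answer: -10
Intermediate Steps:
u(d, v) = -1 (u(d, v) = -(-1)*(-3)/3 = -⅓*3 = -1)
-u(q(6), -5)*(-10) = -1*(-1)*(-10) = 1*(-10) = -10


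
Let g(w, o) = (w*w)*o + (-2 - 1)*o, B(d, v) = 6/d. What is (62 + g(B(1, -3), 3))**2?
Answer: 25921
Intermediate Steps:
g(w, o) = -3*o + o*w**2 (g(w, o) = w**2*o - 3*o = o*w**2 - 3*o = -3*o + o*w**2)
(62 + g(B(1, -3), 3))**2 = (62 + 3*(-3 + (6/1)**2))**2 = (62 + 3*(-3 + (6*1)**2))**2 = (62 + 3*(-3 + 6**2))**2 = (62 + 3*(-3 + 36))**2 = (62 + 3*33)**2 = (62 + 99)**2 = 161**2 = 25921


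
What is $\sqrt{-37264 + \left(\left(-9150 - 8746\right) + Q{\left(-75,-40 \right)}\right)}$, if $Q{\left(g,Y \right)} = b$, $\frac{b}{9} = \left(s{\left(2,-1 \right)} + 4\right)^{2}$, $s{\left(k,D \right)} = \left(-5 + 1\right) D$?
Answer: $2 i \sqrt{13646} \approx 233.63 i$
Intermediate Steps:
$s{\left(k,D \right)} = - 4 D$
$b = 576$ ($b = 9 \left(\left(-4\right) \left(-1\right) + 4\right)^{2} = 9 \left(4 + 4\right)^{2} = 9 \cdot 8^{2} = 9 \cdot 64 = 576$)
$Q{\left(g,Y \right)} = 576$
$\sqrt{-37264 + \left(\left(-9150 - 8746\right) + Q{\left(-75,-40 \right)}\right)} = \sqrt{-37264 + \left(\left(-9150 - 8746\right) + 576\right)} = \sqrt{-37264 + \left(-17896 + 576\right)} = \sqrt{-37264 - 17320} = \sqrt{-54584} = 2 i \sqrt{13646}$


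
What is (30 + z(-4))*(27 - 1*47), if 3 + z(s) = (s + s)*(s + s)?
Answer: -1820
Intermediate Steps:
z(s) = -3 + 4*s² (z(s) = -3 + (s + s)*(s + s) = -3 + (2*s)*(2*s) = -3 + 4*s²)
(30 + z(-4))*(27 - 1*47) = (30 + (-3 + 4*(-4)²))*(27 - 1*47) = (30 + (-3 + 4*16))*(27 - 47) = (30 + (-3 + 64))*(-20) = (30 + 61)*(-20) = 91*(-20) = -1820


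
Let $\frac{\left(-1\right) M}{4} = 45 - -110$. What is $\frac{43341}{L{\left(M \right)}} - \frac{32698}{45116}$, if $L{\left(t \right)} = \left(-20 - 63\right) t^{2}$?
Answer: $- \frac{261297900539}{359858750800} \approx -0.72611$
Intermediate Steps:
$M = -620$ ($M = - 4 \left(45 - -110\right) = - 4 \left(45 + 110\right) = \left(-4\right) 155 = -620$)
$L{\left(t \right)} = - 83 t^{2}$ ($L{\left(t \right)} = \left(-20 - 63\right) t^{2} = - 83 t^{2}$)
$\frac{43341}{L{\left(M \right)}} - \frac{32698}{45116} = \frac{43341}{\left(-83\right) \left(-620\right)^{2}} - \frac{32698}{45116} = \frac{43341}{\left(-83\right) 384400} - \frac{16349}{22558} = \frac{43341}{-31905200} - \frac{16349}{22558} = 43341 \left(- \frac{1}{31905200}\right) - \frac{16349}{22558} = - \frac{43341}{31905200} - \frac{16349}{22558} = - \frac{261297900539}{359858750800}$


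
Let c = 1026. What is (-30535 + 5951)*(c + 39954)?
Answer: -1007452320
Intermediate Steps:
(-30535 + 5951)*(c + 39954) = (-30535 + 5951)*(1026 + 39954) = -24584*40980 = -1007452320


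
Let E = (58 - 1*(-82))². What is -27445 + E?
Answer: -7845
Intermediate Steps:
E = 19600 (E = (58 + 82)² = 140² = 19600)
-27445 + E = -27445 + 19600 = -7845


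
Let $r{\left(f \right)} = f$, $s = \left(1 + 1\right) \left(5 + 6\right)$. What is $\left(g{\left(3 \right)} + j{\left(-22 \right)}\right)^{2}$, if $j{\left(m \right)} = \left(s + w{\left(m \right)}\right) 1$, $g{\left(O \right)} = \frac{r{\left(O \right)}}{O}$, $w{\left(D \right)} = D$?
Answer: $1$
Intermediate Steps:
$s = 22$ ($s = 2 \cdot 11 = 22$)
$g{\left(O \right)} = 1$ ($g{\left(O \right)} = \frac{O}{O} = 1$)
$j{\left(m \right)} = 22 + m$ ($j{\left(m \right)} = \left(22 + m\right) 1 = 22 + m$)
$\left(g{\left(3 \right)} + j{\left(-22 \right)}\right)^{2} = \left(1 + \left(22 - 22\right)\right)^{2} = \left(1 + 0\right)^{2} = 1^{2} = 1$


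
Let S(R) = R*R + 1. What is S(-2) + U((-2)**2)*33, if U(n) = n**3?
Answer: 2117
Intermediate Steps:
S(R) = 1 + R**2 (S(R) = R**2 + 1 = 1 + R**2)
S(-2) + U((-2)**2)*33 = (1 + (-2)**2) + ((-2)**2)**3*33 = (1 + 4) + 4**3*33 = 5 + 64*33 = 5 + 2112 = 2117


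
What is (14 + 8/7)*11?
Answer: 1166/7 ≈ 166.57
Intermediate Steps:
(14 + 8/7)*11 = (106/7)*11 = 1166/7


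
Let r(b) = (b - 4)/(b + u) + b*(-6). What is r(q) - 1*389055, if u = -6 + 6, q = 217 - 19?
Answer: -38633960/99 ≈ -3.9024e+5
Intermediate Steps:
q = 198
u = 0
r(b) = -6*b + (-4 + b)/b (r(b) = (b - 4)/(b + 0) + b*(-6) = (-4 + b)/b - 6*b = -6*b + (-4 + b)/b)
r(q) - 1*389055 = (1 - 6*198 - 4/198) - 1*389055 = (1 - 1188 - 4*1/198) - 389055 = (1 - 1188 - 2/99) - 389055 = -117515/99 - 389055 = -38633960/99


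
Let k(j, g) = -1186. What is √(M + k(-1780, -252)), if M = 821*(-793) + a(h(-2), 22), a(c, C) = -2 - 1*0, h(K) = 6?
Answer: I*√652241 ≈ 807.61*I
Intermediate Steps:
a(c, C) = -2 (a(c, C) = -2 + 0 = -2)
M = -651055 (M = 821*(-793) - 2 = -651053 - 2 = -651055)
√(M + k(-1780, -252)) = √(-651055 - 1186) = √(-652241) = I*√652241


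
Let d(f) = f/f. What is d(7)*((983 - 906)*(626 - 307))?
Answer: 24563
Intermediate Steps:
d(f) = 1
d(7)*((983 - 906)*(626 - 307)) = 1*((983 - 906)*(626 - 307)) = 1*(77*319) = 1*24563 = 24563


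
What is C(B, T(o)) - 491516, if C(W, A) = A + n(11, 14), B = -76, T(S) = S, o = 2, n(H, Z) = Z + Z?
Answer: -491486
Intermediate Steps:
n(H, Z) = 2*Z
C(W, A) = 28 + A (C(W, A) = A + 2*14 = A + 28 = 28 + A)
C(B, T(o)) - 491516 = (28 + 2) - 491516 = 30 - 491516 = -491486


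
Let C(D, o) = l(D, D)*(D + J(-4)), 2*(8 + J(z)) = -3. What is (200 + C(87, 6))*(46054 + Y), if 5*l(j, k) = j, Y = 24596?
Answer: 109401525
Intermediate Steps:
J(z) = -19/2 (J(z) = -8 + (1/2)*(-3) = -8 - 3/2 = -19/2)
l(j, k) = j/5
C(D, o) = D*(-19/2 + D)/5 (C(D, o) = (D/5)*(D - 19/2) = (D/5)*(-19/2 + D) = D*(-19/2 + D)/5)
(200 + C(87, 6))*(46054 + Y) = (200 + (1/10)*87*(-19 + 2*87))*(46054 + 24596) = (200 + (1/10)*87*(-19 + 174))*70650 = (200 + (1/10)*87*155)*70650 = (200 + 2697/2)*70650 = (3097/2)*70650 = 109401525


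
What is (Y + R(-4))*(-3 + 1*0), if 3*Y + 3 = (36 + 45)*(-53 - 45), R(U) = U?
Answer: 7953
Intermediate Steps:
Y = -2647 (Y = -1 + ((36 + 45)*(-53 - 45))/3 = -1 + (81*(-98))/3 = -1 + (⅓)*(-7938) = -1 - 2646 = -2647)
(Y + R(-4))*(-3 + 1*0) = (-2647 - 4)*(-3 + 1*0) = -2651*(-3 + 0) = -2651*(-3) = 7953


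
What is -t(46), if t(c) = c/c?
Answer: -1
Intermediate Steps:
t(c) = 1
-t(46) = -1*1 = -1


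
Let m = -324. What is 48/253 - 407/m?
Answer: 118523/81972 ≈ 1.4459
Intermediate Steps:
48/253 - 407/m = 48/253 - 407/(-324) = 48*(1/253) - 407*(-1/324) = 48/253 + 407/324 = 118523/81972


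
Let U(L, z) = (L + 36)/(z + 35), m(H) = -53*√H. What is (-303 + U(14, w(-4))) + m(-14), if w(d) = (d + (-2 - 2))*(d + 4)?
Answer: -2111/7 - 53*I*√14 ≈ -301.57 - 198.31*I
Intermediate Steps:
w(d) = (-4 + d)*(4 + d) (w(d) = (d - 4)*(4 + d) = (-4 + d)*(4 + d))
U(L, z) = (36 + L)/(35 + z)
(-303 + U(14, w(-4))) + m(-14) = (-303 + (36 + 14)/(35 + (-16 + (-4)²))) - 53*I*√14 = (-303 + 50/(35 + (-16 + 16))) - 53*I*√14 = (-303 + 50/(35 + 0)) - 53*I*√14 = (-303 + 50/35) - 53*I*√14 = (-303 + (1/35)*50) - 53*I*√14 = (-303 + 10/7) - 53*I*√14 = -2111/7 - 53*I*√14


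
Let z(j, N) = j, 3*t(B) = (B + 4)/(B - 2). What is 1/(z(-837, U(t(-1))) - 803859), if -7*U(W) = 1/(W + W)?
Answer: -1/804696 ≈ -1.2427e-6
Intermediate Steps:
t(B) = (4 + B)/(3*(-2 + B)) (t(B) = ((B + 4)/(B - 2))/3 = ((4 + B)/(-2 + B))/3 = (4 + B)/(3*(-2 + B)))
U(W) = -1/(14*W) (U(W) = -1/(7*(W + W)) = -1/(2*W)/7 = -1/(14*W))
1/(z(-837, U(t(-1))) - 803859) = 1/(-837 - 803859) = 1/(-804696) = -1/804696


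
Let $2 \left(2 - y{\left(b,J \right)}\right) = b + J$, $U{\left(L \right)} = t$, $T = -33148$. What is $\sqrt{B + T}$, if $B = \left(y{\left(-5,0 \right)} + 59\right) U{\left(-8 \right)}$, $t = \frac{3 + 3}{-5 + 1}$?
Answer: $\frac{i \sqrt{132973}}{2} \approx 182.33 i$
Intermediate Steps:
$t = - \frac{3}{2}$ ($t = \frac{6}{-4} = 6 \left(- \frac{1}{4}\right) = - \frac{3}{2} \approx -1.5$)
$U{\left(L \right)} = - \frac{3}{2}$
$y{\left(b,J \right)} = 2 - \frac{J}{2} - \frac{b}{2}$ ($y{\left(b,J \right)} = 2 - \frac{b + J}{2} = 2 - \frac{J + b}{2} = 2 - \left(\frac{J}{2} + \frac{b}{2}\right) = 2 - \frac{J}{2} - \frac{b}{2}$)
$B = - \frac{381}{4}$ ($B = \left(\left(2 - 0 - - \frac{5}{2}\right) + 59\right) \left(- \frac{3}{2}\right) = \left(\left(2 + 0 + \frac{5}{2}\right) + 59\right) \left(- \frac{3}{2}\right) = \left(\frac{9}{2} + 59\right) \left(- \frac{3}{2}\right) = \frac{127}{2} \left(- \frac{3}{2}\right) = - \frac{381}{4} \approx -95.25$)
$\sqrt{B + T} = \sqrt{- \frac{381}{4} - 33148} = \sqrt{- \frac{132973}{4}} = \frac{i \sqrt{132973}}{2}$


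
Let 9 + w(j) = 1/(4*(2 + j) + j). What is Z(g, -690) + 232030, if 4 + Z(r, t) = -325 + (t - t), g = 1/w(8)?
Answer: 231701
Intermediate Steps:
w(j) = -9 + 1/(8 + 5*j) (w(j) = -9 + 1/(4*(2 + j) + j) = -9 + 1/((8 + 4*j) + j) = -9 + 1/(8 + 5*j))
g = -48/431 (g = 1/((-71 - 45*8)/(8 + 5*8)) = 1/((-71 - 360)/(8 + 40)) = 1/(-431/48) = -48/431 ≈ -0.11137)
Z(r, t) = -329 (Z(r, t) = -4 + (-325 + (t - t)) = -4 + (-325 + 0) = -4 - 325 = -329)
Z(g, -690) + 232030 = -329 + 232030 = 231701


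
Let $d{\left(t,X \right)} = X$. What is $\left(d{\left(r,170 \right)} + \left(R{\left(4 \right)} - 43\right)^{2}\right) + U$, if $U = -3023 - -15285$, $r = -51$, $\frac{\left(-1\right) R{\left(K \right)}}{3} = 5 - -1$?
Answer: $16153$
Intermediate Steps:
$R{\left(K \right)} = -18$ ($R{\left(K \right)} = - 3 \left(5 - -1\right) = - 3 \left(5 + 1\right) = \left(-3\right) 6 = -18$)
$U = 12262$ ($U = -3023 + 15285 = 12262$)
$\left(d{\left(r,170 \right)} + \left(R{\left(4 \right)} - 43\right)^{2}\right) + U = \left(170 + \left(-18 - 43\right)^{2}\right) + 12262 = \left(170 + \left(-61\right)^{2}\right) + 12262 = \left(170 + 3721\right) + 12262 = 3891 + 12262 = 16153$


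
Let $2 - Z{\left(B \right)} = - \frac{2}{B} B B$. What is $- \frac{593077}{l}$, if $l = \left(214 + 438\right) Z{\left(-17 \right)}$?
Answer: $\frac{593077}{20864} \approx 28.426$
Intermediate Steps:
$Z{\left(B \right)} = 2 + 2 B$ ($Z{\left(B \right)} = 2 - - \frac{2}{B} B B = 2 - - 2 B = 2 + 2 B$)
$l = -20864$ ($l = \left(214 + 438\right) \left(2 + 2 \left(-17\right)\right) = 652 \left(2 - 34\right) = 652 \left(-32\right) = -20864$)
$- \frac{593077}{l} = - \frac{593077}{-20864} = \left(-593077\right) \left(- \frac{1}{20864}\right) = \frac{593077}{20864}$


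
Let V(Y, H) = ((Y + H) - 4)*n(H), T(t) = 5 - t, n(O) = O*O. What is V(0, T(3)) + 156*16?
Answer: 2488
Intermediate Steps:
n(O) = O²
V(Y, H) = H²*(-4 + H + Y) (V(Y, H) = ((Y + H) - 4)*H² = ((H + Y) - 4)*H² = (-4 + H + Y)*H² = H²*(-4 + H + Y))
V(0, T(3)) + 156*16 = (5 - 1*3)²*(-4 + (5 - 1*3) + 0) + 156*16 = (5 - 3)²*(-4 + (5 - 3) + 0) + 2496 = 2²*(-4 + 2 + 0) + 2496 = 4*(-2) + 2496 = -8 + 2496 = 2488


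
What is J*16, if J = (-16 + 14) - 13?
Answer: -240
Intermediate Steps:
J = -15 (J = -2 - 13 = -15)
J*16 = -15*16 = -240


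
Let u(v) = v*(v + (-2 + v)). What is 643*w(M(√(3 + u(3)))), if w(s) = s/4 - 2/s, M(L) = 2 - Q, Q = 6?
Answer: -643/2 ≈ -321.50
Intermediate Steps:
u(v) = v*(-2 + 2*v)
M(L) = -4 (M(L) = 2 - 1*6 = 2 - 6 = -4)
w(s) = -2/s + s/4 (w(s) = s*(¼) - 2/s = s/4 - 2/s = -2/s + s/4)
643*w(M(√(3 + u(3)))) = 643*(-2/(-4) + (¼)*(-4)) = 643*(-2*(-¼) - 1) = 643*(½ - 1) = 643*(-½) = -643/2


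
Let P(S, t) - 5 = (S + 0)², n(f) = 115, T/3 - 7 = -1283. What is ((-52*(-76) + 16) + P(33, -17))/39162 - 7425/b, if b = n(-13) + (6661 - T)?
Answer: -10777291/18876084 ≈ -0.57095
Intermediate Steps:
T = -3828 (T = 21 + 3*(-1283) = 21 - 3849 = -3828)
P(S, t) = 5 + S² (P(S, t) = 5 + (S + 0)² = 5 + S²)
b = 10604 (b = 115 + (6661 - 1*(-3828)) = 115 + (6661 + 3828) = 115 + 10489 = 10604)
((-52*(-76) + 16) + P(33, -17))/39162 - 7425/b = ((-52*(-76) + 16) + (5 + 33²))/39162 - 7425/10604 = ((3952 + 16) + (5 + 1089))*(1/39162) - 7425*1/10604 = (3968 + 1094)*(1/39162) - 675/964 = 5062*(1/39162) - 675/964 = 2531/19581 - 675/964 = -10777291/18876084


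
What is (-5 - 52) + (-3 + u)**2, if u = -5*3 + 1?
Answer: 232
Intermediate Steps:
u = -14 (u = -15 + 1 = -14)
(-5 - 52) + (-3 + u)**2 = (-5 - 52) + (-3 - 14)**2 = -57 + (-17)**2 = -57 + 289 = 232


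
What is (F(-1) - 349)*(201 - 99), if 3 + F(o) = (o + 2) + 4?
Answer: -35394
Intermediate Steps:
F(o) = 3 + o (F(o) = -3 + ((o + 2) + 4) = -3 + ((2 + o) + 4) = -3 + (6 + o) = 3 + o)
(F(-1) - 349)*(201 - 99) = ((3 - 1) - 349)*(201 - 99) = (2 - 349)*102 = -347*102 = -35394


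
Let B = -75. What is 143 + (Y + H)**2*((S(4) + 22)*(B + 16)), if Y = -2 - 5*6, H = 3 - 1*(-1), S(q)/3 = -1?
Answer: -878721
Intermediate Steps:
S(q) = -3 (S(q) = 3*(-1) = -3)
H = 4 (H = 3 + 1 = 4)
Y = -32 (Y = -2 - 30 = -32)
143 + (Y + H)**2*((S(4) + 22)*(B + 16)) = 143 + (-32 + 4)**2*((-3 + 22)*(-75 + 16)) = 143 + (-28)**2*(19*(-59)) = 143 + 784*(-1121) = 143 - 878864 = -878721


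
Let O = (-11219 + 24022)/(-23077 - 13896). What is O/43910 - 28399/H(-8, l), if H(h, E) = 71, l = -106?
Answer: -46105335236583/115267394530 ≈ -399.99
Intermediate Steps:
O = -12803/36973 (O = 12803/(-36973) = 12803*(-1/36973) = -12803/36973 ≈ -0.34628)
O/43910 - 28399/H(-8, l) = -12803/36973/43910 - 28399/71 = -12803/36973*1/43910 - 28399*1/71 = -12803/1623484430 - 28399/71 = -46105335236583/115267394530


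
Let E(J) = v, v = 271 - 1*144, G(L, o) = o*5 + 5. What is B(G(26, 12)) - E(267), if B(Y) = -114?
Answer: -241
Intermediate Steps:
G(L, o) = 5 + 5*o (G(L, o) = 5*o + 5 = 5 + 5*o)
v = 127 (v = 271 - 144 = 127)
E(J) = 127
B(G(26, 12)) - E(267) = -114 - 1*127 = -114 - 127 = -241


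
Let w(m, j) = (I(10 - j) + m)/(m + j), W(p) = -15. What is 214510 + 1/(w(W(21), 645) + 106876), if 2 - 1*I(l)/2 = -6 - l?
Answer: 1604787707360/7481179 ≈ 2.1451e+5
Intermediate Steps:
I(l) = 16 + 2*l (I(l) = 4 - 2*(-6 - l) = 4 + (12 + 2*l) = 16 + 2*l)
w(m, j) = (36 + m - 2*j)/(j + m) (w(m, j) = ((16 + 2*(10 - j)) + m)/(m + j) = ((16 + (20 - 2*j)) + m)/(j + m) = ((36 - 2*j) + m)/(j + m) = (36 + m - 2*j)/(j + m))
214510 + 1/(w(W(21), 645) + 106876) = 214510 + 1/((36 - 15 - 2*645)/(645 - 15) + 106876) = 214510 + 1/((36 - 15 - 1290)/630 + 106876) = 214510 + 1/((1/630)*(-1269) + 106876) = 214510 + 1/(-141/70 + 106876) = 214510 + 1/(7481179/70) = 214510 + 70/7481179 = 1604787707360/7481179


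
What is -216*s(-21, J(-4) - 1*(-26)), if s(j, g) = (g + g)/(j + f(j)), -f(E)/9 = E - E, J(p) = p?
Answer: 3168/7 ≈ 452.57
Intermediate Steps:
f(E) = 0 (f(E) = -9*(E - E) = -9*0 = 0)
s(j, g) = 2*g/j (s(j, g) = (g + g)/(j + 0) = (2*g)/j = 2*g/j)
-216*s(-21, J(-4) - 1*(-26)) = -432*(-4 - 1*(-26))/(-21) = -432*(-4 + 26)*(-1)/21 = -432*22*(-1)/21 = -216*(-44/21) = 3168/7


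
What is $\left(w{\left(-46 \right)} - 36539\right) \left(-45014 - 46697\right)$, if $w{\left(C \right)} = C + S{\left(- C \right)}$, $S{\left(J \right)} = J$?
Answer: $3351028229$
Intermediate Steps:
$w{\left(C \right)} = 0$ ($w{\left(C \right)} = C - C = 0$)
$\left(w{\left(-46 \right)} - 36539\right) \left(-45014 - 46697\right) = \left(0 - 36539\right) \left(-45014 - 46697\right) = \left(-36539\right) \left(-91711\right) = 3351028229$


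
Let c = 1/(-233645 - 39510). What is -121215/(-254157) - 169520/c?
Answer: 3922933254836805/84719 ≈ 4.6305e+10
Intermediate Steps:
c = -1/273155 (c = 1/(-273155) = -1/273155 ≈ -3.6609e-6)
-121215/(-254157) - 169520/c = -121215/(-254157) - 169520/(-1/273155) = -121215*(-1/254157) - 169520*(-273155) = 40405/84719 + 46305235600 = 3922933254836805/84719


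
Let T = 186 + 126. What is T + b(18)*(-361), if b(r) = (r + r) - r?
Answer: -6186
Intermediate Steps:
T = 312
b(r) = r (b(r) = 2*r - r = r)
T + b(18)*(-361) = 312 + 18*(-361) = 312 - 6498 = -6186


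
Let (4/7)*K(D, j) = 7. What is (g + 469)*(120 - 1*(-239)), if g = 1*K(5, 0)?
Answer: 691075/4 ≈ 1.7277e+5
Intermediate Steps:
K(D, j) = 49/4 (K(D, j) = (7/4)*7 = 49/4)
g = 49/4 (g = 1*(49/4) = 49/4 ≈ 12.250)
(g + 469)*(120 - 1*(-239)) = (49/4 + 469)*(120 - 1*(-239)) = 1925*(120 + 239)/4 = (1925/4)*359 = 691075/4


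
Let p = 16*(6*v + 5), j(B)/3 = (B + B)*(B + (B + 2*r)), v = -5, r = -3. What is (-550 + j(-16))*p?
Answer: -1239200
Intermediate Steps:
j(B) = 6*B*(-6 + 2*B) (j(B) = 3*((B + B)*(B + (B + 2*(-3)))) = 3*((2*B)*(B + (B - 6))) = 3*((2*B)*(B + (-6 + B))) = 3*((2*B)*(-6 + 2*B)) = 3*(2*B*(-6 + 2*B)) = 6*B*(-6 + 2*B))
p = -400 (p = 16*(6*(-5) + 5) = 16*(-30 + 5) = 16*(-25) = -400)
(-550 + j(-16))*p = (-550 + 12*(-16)*(-3 - 16))*(-400) = (-550 + 12*(-16)*(-19))*(-400) = (-550 + 3648)*(-400) = 3098*(-400) = -1239200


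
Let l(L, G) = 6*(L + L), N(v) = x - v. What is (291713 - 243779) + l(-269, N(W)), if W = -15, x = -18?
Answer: 44706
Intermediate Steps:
N(v) = -18 - v
l(L, G) = 12*L (l(L, G) = 6*(2*L) = 12*L)
(291713 - 243779) + l(-269, N(W)) = (291713 - 243779) + 12*(-269) = 47934 - 3228 = 44706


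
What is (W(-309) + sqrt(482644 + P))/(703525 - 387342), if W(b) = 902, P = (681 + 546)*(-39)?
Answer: 902/316183 + sqrt(434791)/316183 ≈ 0.0049382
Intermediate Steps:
P = -47853 (P = 1227*(-39) = -47853)
(W(-309) + sqrt(482644 + P))/(703525 - 387342) = (902 + sqrt(482644 - 47853))/(703525 - 387342) = (902 + sqrt(434791))/316183 = (902 + sqrt(434791))*(1/316183) = 902/316183 + sqrt(434791)/316183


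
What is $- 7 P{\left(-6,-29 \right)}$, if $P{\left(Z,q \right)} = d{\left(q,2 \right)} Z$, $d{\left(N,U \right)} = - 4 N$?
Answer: $4872$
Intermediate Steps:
$P{\left(Z,q \right)} = - 4 Z q$ ($P{\left(Z,q \right)} = - 4 q Z = - 4 Z q$)
$- 7 P{\left(-6,-29 \right)} = - 7 \left(\left(-4\right) \left(-6\right) \left(-29\right)\right) = \left(-7\right) \left(-696\right) = 4872$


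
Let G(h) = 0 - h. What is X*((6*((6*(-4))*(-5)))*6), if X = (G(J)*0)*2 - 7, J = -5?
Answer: -30240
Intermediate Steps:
G(h) = -h
X = -7 (X = (-1*(-5)*0)*2 - 7 = (5*0)*2 - 7 = 0*2 - 7 = 0 - 7 = -7)
X*((6*((6*(-4))*(-5)))*6) = -7*6*((6*(-4))*(-5))*6 = -7*6*(-24*(-5))*6 = -7*6*120*6 = -5040*6 = -7*4320 = -30240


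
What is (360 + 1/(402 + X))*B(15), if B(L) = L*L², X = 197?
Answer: 727788375/599 ≈ 1.2150e+6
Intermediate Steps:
B(L) = L³
(360 + 1/(402 + X))*B(15) = (360 + 1/(402 + 197))*15³ = (360 + 1/599)*3375 = (215641/599)*3375 = 727788375/599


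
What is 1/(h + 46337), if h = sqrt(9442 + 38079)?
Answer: 46337/2147070048 - sqrt(47521)/2147070048 ≈ 2.1480e-5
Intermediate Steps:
h = sqrt(47521) ≈ 217.99
1/(h + 46337) = 1/(sqrt(47521) + 46337) = 1/(46337 + sqrt(47521))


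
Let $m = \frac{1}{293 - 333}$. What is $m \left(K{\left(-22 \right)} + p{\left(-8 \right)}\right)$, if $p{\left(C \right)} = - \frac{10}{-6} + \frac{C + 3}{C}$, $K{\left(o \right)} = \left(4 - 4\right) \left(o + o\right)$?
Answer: $- \frac{11}{192} \approx -0.057292$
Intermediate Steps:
$K{\left(o \right)} = 0$ ($K{\left(o \right)} = 0 \cdot 2 o = 0$)
$p{\left(C \right)} = \frac{5}{3} + \frac{3 + C}{C}$ ($p{\left(C \right)} = \left(-10\right) \left(- \frac{1}{6}\right) + \frac{3 + C}{C} = \frac{5}{3} + \frac{3 + C}{C}$)
$m = - \frac{1}{40}$ ($m = \frac{1}{-40} = - \frac{1}{40} \approx -0.025$)
$m \left(K{\left(-22 \right)} + p{\left(-8 \right)}\right) = - \frac{0 + \left(\frac{8}{3} + \frac{3}{-8}\right)}{40} = - \frac{0 + \left(\frac{8}{3} + 3 \left(- \frac{1}{8}\right)\right)}{40} = - \frac{0 + \left(\frac{8}{3} - \frac{3}{8}\right)}{40} = - \frac{0 + \frac{55}{24}}{40} = \left(- \frac{1}{40}\right) \frac{55}{24} = - \frac{11}{192}$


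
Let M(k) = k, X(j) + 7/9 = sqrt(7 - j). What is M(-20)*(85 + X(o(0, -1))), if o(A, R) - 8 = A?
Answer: -15160/9 - 20*I ≈ -1684.4 - 20.0*I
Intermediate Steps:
o(A, R) = 8 + A
X(j) = -7/9 + sqrt(7 - j)
M(-20)*(85 + X(o(0, -1))) = -20*(85 + (-7/9 + sqrt(7 - (8 + 0)))) = -20*(85 + (-7/9 + sqrt(7 - 1*8))) = -20*(85 + (-7/9 + sqrt(7 - 8))) = -20*(85 + (-7/9 + sqrt(-1))) = -20*(85 + (-7/9 + I)) = -20*(758/9 + I) = -15160/9 - 20*I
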